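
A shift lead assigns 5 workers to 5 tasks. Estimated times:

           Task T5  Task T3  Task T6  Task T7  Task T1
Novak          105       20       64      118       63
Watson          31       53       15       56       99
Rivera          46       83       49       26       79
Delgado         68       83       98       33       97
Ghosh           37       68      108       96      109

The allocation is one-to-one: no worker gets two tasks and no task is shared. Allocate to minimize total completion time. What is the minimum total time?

Min total: 184 min

Treat this as an assignment problem: match each worker to one task.
Optimal: Novak→Task T3 (20 min), Watson→Task T6 (15 min), Rivera→Task T1 (79 min), Delgado→Task T7 (33 min), Ghosh→Task T5 (37 min) — total 20+15+79+33+37 = 184 min.
Row-greedy (each worker in turn takes its cheapest remaining task) gives 238 min, worse by 54.
Swapping Delgado↔Watson (Delgado→Task T6 98 min, Watson→Task T7 56 min) adds 106.
No other one-to-one assignment undercuts 184 min.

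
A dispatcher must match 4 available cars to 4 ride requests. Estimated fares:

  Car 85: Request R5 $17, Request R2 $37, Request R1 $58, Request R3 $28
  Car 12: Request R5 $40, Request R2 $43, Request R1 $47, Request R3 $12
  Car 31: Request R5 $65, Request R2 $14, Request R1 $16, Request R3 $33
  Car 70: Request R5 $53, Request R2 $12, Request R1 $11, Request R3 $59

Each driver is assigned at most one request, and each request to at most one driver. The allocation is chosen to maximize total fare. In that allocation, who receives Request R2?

Car 12 receives Request R2.

This is a one-to-one assignment (maximum-weight bipartite matching).
Optimal: Car 85→Request R1 ($58), Car 12→Request R2 ($43), Car 31→Request R5 ($65), Car 70→Request R3 ($59) — total 58+43+65+59 = $225.
Checked against all permutations: $225 is optimal.
Car 12's own top request is Request R1 ($47), but forcing Car 12→Request R1 and reassigning the rest optimally gives only $208 — worse by 17.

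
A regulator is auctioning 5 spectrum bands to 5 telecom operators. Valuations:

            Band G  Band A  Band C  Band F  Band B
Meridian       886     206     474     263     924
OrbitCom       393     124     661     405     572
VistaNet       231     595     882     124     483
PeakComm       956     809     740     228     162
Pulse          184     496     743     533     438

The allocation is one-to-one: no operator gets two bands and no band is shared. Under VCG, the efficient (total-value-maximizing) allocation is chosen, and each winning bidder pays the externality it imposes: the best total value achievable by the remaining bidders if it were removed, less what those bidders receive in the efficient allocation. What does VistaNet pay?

Efficient allocation: Meridian→Band G ($886M), OrbitCom→Band B ($572M), VistaNet→Band C ($882M), PeakComm→Band A ($809M), Pulse→Band F ($533M); total welfare W = $3682M.
VistaNet receives Band C at value $882M, so the others get W − 882 = $2800M.
Without VistaNet: best allocation of the remaining 4 bidders over all 5 bands is Meridian→Band B ($924M), OrbitCom→Band C ($661M), PeakComm→Band G ($956M), Pulse→Band F ($533M), total $3074M.
VCG payment = (others' best without VistaNet) − (others' welfare with VistaNet) = 3074 − 2800 = $274M.

VistaNet pays $274M.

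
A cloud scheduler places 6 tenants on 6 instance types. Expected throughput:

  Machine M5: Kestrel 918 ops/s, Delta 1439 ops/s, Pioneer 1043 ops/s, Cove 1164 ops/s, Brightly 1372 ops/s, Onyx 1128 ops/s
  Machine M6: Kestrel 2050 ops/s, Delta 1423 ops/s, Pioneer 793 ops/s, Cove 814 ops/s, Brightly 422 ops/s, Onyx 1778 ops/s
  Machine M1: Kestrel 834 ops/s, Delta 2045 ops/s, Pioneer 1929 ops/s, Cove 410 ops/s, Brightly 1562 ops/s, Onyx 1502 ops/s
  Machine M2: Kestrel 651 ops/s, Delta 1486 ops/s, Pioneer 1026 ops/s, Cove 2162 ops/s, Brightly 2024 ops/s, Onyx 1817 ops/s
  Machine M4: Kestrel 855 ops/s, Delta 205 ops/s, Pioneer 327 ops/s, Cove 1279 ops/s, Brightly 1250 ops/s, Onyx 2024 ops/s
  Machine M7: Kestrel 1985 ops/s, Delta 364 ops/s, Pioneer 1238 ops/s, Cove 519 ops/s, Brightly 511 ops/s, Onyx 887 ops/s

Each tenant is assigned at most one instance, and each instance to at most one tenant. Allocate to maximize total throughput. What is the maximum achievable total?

Maximum total: 10895 ops/s

Optimal: Kestrel→Machine M7 (1985 ops/s), Delta→Machine M6 (1423 ops/s), Pioneer→Machine M1 (1929 ops/s), Cove→Machine M2 (2162 ops/s), Brightly→Machine M5 (1372 ops/s), Onyx→Machine M4 (2024 ops/s) — total 1985+1423+1929+2162+1372+2024 = 10895 ops/s.
Column-greedy (each instance in turn goes to its best remaining tenant) gives 10115 ops/s, worse by 780.
Next-best assignment: Kestrel→Machine M6, Delta→Machine M1, Pioneer→Machine M7, Cove→Machine M2, Brightly→Machine M5, Onyx→Machine M4 = 10891 ops/s.
No other one-to-one assignment exceeds 10895 ops/s.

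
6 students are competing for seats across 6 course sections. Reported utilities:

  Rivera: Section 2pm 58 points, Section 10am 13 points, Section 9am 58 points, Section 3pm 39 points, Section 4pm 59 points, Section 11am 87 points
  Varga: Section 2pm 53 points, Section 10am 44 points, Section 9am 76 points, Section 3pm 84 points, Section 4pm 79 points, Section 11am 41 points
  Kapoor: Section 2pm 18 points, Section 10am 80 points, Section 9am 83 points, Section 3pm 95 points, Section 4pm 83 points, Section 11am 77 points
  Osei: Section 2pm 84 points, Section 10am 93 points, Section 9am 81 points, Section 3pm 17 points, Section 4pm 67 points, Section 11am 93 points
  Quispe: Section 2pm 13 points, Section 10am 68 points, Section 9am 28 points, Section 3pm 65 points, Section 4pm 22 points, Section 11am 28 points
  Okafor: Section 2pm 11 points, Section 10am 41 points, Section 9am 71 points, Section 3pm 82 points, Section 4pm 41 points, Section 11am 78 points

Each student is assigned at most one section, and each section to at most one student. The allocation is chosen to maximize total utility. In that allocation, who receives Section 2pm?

Osei receives Section 2pm.

This is the linear assignment problem.
Optimal: Rivera→Section 11am (87 points), Varga→Section 4pm (79 points), Kapoor→Section 3pm (95 points), Osei→Section 2pm (84 points), Quispe→Section 10am (68 points), Okafor→Section 9am (71 points) — total 87+79+95+84+68+71 = 484 points.
Row-greedy (each student in turn takes its best remaining section) gives 380 points, worse by 104.
Every other assignment is strictly worse.
Osei's own top section is Section 10am (93 points), but forcing Osei→Section 10am and reassigning the rest optimally gives only 456 points — worse by 28.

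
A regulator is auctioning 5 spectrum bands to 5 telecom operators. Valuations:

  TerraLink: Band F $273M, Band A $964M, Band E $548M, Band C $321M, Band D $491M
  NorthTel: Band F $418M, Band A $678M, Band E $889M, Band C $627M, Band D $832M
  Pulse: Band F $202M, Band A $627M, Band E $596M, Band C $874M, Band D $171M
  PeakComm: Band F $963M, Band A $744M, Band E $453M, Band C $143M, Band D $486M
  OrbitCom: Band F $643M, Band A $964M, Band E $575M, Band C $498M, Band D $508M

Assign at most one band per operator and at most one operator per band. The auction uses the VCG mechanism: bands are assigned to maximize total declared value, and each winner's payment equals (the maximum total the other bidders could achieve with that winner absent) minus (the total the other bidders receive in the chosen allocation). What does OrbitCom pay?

Efficient allocation: TerraLink→Band A ($964M), NorthTel→Band D ($832M), Pulse→Band C ($874M), PeakComm→Band F ($963M), OrbitCom→Band E ($575M); total welfare W = $4208M.
OrbitCom receives Band E at value $575M, so the others get W − 575 = $3633M.
Without OrbitCom: best allocation of the remaining 4 bidders over all 5 bands is TerraLink→Band A ($964M), NorthTel→Band E ($889M), Pulse→Band C ($874M), PeakComm→Band F ($963M), total $3690M.
VCG payment = (others' best without OrbitCom) − (others' welfare with OrbitCom) = 3690 − 3633 = $57M.

OrbitCom pays $57M.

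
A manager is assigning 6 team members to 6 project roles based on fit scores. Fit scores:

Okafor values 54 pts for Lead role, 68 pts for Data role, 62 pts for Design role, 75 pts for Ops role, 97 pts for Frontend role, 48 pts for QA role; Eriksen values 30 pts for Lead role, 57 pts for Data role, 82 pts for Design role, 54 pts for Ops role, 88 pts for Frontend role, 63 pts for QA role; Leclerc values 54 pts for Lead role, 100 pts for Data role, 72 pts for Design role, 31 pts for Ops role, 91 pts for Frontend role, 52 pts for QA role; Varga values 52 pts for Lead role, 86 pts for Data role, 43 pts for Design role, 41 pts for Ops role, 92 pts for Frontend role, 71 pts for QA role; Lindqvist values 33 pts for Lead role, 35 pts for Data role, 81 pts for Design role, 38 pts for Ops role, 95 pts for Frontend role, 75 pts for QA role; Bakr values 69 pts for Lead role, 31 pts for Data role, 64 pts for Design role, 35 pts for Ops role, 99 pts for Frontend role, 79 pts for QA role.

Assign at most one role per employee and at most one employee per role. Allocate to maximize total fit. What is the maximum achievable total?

Maximum total: 493 pts

Treat this as an assignment problem: match each employee to one role.
Optimal: Okafor→Ops role (75 pts), Eriksen→Design role (82 pts), Leclerc→Data role (100 pts), Varga→Frontend role (92 pts), Lindqvist→QA role (75 pts), Bakr→Lead role (69 pts) — total 75+82+100+92+75+69 = 493 pts.
Row-greedy (each employee in turn takes its best remaining role) gives 457 pts, worse by 36.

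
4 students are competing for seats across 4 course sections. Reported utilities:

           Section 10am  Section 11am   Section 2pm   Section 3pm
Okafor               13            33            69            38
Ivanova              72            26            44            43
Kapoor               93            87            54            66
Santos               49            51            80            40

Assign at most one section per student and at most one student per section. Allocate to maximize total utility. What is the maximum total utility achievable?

Max total: 277 points

Optimal: Okafor→Section 3pm (38 points), Ivanova→Section 10am (72 points), Kapoor→Section 11am (87 points), Santos→Section 2pm (80 points) — total 38+72+87+80 = 277 points.
Row-greedy (each student in turn takes its best remaining section) gives 268 points, worse by 9.
Next-best assignment: Okafor→Section 2pm, Ivanova→Section 10am, Kapoor→Section 11am, Santos→Section 3pm = 268 points.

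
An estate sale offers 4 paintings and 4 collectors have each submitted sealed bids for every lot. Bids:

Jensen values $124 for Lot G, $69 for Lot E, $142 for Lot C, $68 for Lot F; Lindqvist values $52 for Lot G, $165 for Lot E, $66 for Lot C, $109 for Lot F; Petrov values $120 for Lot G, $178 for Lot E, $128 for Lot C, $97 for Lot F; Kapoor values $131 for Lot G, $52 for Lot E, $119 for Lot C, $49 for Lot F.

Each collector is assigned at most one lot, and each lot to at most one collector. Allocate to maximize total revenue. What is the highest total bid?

Max total: $560

Treat this as an assignment problem: match each collector to one lot.
Optimal: Jensen→Lot C ($142), Lindqvist→Lot F ($109), Petrov→Lot E ($178), Kapoor→Lot G ($131) — total 142+109+178+131 = $560.
Row-greedy (each collector in turn takes its best remaining lot) gives $476, worse by 84.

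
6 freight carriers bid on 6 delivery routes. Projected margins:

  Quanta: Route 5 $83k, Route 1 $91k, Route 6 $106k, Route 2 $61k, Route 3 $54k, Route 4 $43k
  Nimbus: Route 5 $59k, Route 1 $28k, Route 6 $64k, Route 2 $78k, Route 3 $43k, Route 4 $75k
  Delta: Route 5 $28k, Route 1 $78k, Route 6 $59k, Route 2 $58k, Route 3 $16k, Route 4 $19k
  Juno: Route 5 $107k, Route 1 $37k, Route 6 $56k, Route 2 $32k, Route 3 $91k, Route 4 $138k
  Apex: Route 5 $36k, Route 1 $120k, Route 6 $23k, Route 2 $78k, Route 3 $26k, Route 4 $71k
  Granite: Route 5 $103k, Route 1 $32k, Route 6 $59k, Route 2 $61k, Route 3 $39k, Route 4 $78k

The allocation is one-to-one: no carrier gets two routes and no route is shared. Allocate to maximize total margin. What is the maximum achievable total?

This is the linear assignment problem.
Optimal: Quanta→Route 6 ($106k), Nimbus→Route 3 ($43k), Delta→Route 2 ($58k), Juno→Route 4 ($138k), Apex→Route 1 ($120k), Granite→Route 5 ($103k) — total 106+43+58+138+120+103 = $568k.
Row-greedy (each carrier in turn takes its best remaining route) gives $475k, worse by 93.
Next-best assignment: Quanta→Route 6, Nimbus→Route 2, Delta→Route 3, Juno→Route 4, Apex→Route 1, Granite→Route 5 = $561k.

Max total: $568k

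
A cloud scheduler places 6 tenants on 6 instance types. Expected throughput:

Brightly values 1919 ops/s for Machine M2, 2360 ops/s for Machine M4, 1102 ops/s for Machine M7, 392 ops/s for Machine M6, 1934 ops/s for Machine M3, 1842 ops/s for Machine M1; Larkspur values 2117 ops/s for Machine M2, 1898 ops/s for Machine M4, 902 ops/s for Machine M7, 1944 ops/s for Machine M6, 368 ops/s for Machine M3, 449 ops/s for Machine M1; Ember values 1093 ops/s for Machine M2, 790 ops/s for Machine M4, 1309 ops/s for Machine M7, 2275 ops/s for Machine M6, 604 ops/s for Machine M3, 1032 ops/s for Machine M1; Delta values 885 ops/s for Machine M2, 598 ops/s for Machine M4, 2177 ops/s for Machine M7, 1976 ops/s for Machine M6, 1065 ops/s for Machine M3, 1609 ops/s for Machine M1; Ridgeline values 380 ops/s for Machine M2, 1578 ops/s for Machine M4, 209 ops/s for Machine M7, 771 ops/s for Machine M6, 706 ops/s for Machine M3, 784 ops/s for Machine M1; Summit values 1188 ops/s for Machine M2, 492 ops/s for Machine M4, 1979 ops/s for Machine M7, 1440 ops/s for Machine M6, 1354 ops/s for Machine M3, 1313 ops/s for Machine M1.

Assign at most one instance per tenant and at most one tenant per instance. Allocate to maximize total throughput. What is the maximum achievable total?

Maximum total: 11492 ops/s

Optimal: Brightly→Machine M3 (1934 ops/s), Larkspur→Machine M2 (2117 ops/s), Ember→Machine M6 (2275 ops/s), Delta→Machine M1 (1609 ops/s), Ridgeline→Machine M4 (1578 ops/s), Summit→Machine M7 (1979 ops/s) — total 1934+2117+2275+1609+1578+1979 = 11492 ops/s.
Row-greedy (each tenant in turn takes its best remaining instance) gives 11067 ops/s, worse by 425.
Next-best assignment: Brightly→Machine M3, Larkspur→Machine M2, Ember→Machine M6, Delta→Machine M7, Ridgeline→Machine M4, Summit→Machine M1 = 11394 ops/s.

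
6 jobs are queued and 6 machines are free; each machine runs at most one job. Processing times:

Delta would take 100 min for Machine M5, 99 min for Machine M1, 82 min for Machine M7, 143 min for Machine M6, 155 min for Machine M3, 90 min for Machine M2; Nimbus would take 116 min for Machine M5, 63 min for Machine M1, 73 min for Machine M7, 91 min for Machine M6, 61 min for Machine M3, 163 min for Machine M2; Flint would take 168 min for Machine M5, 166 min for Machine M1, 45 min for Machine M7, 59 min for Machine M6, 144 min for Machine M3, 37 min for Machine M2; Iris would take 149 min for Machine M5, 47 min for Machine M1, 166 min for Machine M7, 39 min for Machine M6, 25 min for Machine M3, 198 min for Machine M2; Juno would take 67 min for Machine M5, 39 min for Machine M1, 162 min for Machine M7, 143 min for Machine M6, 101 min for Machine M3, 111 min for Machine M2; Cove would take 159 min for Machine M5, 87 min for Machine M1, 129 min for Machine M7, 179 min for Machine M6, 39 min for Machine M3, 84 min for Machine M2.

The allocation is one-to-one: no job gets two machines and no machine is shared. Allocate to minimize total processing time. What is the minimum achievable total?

This is a one-to-one assignment (minimum-cost bipartite matching).
Optimal: Delta→Machine M5 (100 min), Nimbus→Machine M7 (73 min), Flint→Machine M2 (37 min), Iris→Machine M6 (39 min), Juno→Machine M1 (39 min), Cove→Machine M3 (39 min) — total 100+73+37+39+39+39 = 327 min.
Checked against all permutations: 327 min is optimal.

Min total: 327 min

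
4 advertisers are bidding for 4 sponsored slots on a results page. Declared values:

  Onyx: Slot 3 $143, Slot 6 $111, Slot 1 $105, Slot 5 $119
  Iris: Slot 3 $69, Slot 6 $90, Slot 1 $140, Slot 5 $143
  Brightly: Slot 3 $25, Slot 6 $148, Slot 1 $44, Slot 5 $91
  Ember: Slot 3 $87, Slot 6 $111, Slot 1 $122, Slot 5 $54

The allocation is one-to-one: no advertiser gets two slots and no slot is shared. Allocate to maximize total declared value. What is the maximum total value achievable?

This is the linear assignment problem.
Optimal: Onyx→Slot 3 ($143), Iris→Slot 5 ($143), Brightly→Slot 6 ($148), Ember→Slot 1 ($122) — total 143+143+148+122 = $556.

Maximum total: $556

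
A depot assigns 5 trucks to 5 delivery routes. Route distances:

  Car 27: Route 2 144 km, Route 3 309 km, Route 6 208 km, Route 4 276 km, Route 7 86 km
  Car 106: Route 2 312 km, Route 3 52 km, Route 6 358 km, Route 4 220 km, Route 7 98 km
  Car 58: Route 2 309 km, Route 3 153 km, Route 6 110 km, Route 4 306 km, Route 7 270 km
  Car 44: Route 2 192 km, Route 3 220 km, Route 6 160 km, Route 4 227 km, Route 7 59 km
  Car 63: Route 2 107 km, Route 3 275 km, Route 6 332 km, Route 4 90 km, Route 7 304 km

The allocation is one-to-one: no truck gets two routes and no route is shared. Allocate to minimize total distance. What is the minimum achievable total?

Optimal: Car 27→Route 2 (144 km), Car 106→Route 3 (52 km), Car 58→Route 6 (110 km), Car 44→Route 7 (59 km), Car 63→Route 4 (90 km) — total 144+52+110+59+90 = 455 km.
Column-greedy (each route in turn goes to its cheapest remaining truck) gives 582 km, worse by 127.
No other one-to-one assignment undercuts 455 km.

Minimum total: 455 km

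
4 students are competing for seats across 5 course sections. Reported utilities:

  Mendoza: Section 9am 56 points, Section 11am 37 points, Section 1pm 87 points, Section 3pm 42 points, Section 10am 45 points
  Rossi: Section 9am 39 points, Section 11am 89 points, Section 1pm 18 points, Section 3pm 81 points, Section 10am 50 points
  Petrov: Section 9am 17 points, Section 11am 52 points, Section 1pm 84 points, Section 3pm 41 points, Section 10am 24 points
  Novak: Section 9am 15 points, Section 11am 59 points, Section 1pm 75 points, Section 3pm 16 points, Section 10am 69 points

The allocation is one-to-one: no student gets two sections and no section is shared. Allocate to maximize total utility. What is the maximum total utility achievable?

Maximum total: 298 points

Optimal: Mendoza→Section 9am (56 points), Rossi→Section 11am (89 points), Petrov→Section 1pm (84 points), Novak→Section 10am (69 points) — total 56+89+84+69 = 298 points.
Max-entry greedy (repeatedly take the single best remaining cell) gives 286 points, worse by 12.
Next-best assignment: Mendoza→Section 9am, Rossi→Section 3pm, Petrov→Section 1pm, Novak→Section 10am = 290 points.
Swapping Mendoza↔Petrov (Mendoza→Section 1pm 87 points, Petrov→Section 9am 17 points) loses 36.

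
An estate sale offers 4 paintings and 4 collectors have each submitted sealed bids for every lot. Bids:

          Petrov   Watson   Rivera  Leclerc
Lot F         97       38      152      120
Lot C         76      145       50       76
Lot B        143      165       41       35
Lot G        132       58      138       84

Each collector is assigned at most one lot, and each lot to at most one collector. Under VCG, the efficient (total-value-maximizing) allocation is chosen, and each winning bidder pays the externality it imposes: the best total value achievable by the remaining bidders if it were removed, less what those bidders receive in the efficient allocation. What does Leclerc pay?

Efficient allocation: Petrov→Lot B ($143), Watson→Lot C ($145), Rivera→Lot G ($138), Leclerc→Lot F ($120); total welfare W = $546.
Leclerc receives Lot F at value $120, so the others get W − 120 = $426.
Without Leclerc: best allocation of the remaining 3 bidders over all 4 lots is Petrov→Lot G ($132), Watson→Lot B ($165), Rivera→Lot F ($152), total $449.
VCG payment = (others' best without Leclerc) − (others' welfare with Leclerc) = 449 − 426 = $23.

Leclerc pays $23.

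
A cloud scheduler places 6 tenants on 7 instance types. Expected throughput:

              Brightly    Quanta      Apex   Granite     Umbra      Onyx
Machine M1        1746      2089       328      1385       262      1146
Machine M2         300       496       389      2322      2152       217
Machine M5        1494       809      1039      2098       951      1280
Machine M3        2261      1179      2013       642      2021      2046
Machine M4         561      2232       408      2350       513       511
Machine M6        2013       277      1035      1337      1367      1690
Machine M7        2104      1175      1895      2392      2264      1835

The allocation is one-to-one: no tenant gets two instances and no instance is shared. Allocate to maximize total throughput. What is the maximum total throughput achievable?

Maximum total: 12545 ops/s

Treat this as an assignment problem: match each tenant to one instance.
Optimal: Brightly→Machine M6 (2013 ops/s), Quanta→Machine M1 (2089 ops/s), Apex→Machine M7 (1895 ops/s), Granite→Machine M4 (2350 ops/s), Umbra→Machine M2 (2152 ops/s), Onyx→Machine M3 (2046 ops/s) — total 2013+2089+1895+2350+2152+2046 = 12545 ops/s.
Row-greedy (each tenant in turn takes its best remaining instance) gives 11357 ops/s, worse by 1188.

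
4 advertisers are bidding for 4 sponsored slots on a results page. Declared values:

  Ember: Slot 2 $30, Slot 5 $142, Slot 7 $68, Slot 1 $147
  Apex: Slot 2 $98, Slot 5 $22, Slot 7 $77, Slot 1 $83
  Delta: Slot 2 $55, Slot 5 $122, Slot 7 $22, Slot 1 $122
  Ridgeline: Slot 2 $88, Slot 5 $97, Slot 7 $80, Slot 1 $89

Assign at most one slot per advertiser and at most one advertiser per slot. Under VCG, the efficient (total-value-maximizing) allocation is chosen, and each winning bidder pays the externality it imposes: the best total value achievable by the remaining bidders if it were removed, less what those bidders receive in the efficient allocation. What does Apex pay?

Apex pays $8.

Efficient allocation: Ember→Slot 1 ($147), Apex→Slot 2 ($98), Delta→Slot 5 ($122), Ridgeline→Slot 7 ($80); total welfare W = $447.
Apex receives Slot 2 at value $98, so the others get W − 98 = $349.
Without Apex: best allocation of the remaining 3 bidders over all 4 slots is Ember→Slot 1 ($147), Delta→Slot 5 ($122), Ridgeline→Slot 2 ($88), total $357.
VCG payment = (others' best without Apex) − (others' welfare with Apex) = 357 − 349 = $8.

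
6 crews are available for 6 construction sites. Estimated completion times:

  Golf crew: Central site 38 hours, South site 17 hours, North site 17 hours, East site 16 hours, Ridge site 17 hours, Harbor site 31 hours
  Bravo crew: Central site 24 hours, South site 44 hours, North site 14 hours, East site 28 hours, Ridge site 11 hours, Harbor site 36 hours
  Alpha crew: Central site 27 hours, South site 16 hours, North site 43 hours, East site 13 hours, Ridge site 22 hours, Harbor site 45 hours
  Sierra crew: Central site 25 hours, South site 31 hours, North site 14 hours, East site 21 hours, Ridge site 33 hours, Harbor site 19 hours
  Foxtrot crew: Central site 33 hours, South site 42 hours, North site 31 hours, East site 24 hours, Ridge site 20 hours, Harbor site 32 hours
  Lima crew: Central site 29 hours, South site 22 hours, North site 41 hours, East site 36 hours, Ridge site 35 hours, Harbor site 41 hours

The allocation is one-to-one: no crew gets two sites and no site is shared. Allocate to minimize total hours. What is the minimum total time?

Optimal: Golf crew→South site (17 hours), Bravo crew→North site (14 hours), Alpha crew→East site (13 hours), Sierra crew→Harbor site (19 hours), Foxtrot crew→Ridge site (20 hours), Lima crew→Central site (29 hours) — total 17+14+13+19+20+29 = 112 hours.
Min-entry greedy (repeatedly take the single cheapest remaining cell) gives 116 hours, worse by 4.
Next-best assignment: Golf crew→East site, Bravo crew→North site, Alpha crew→South site, Sierra crew→Harbor site, Foxtrot crew→Ridge site, Lima crew→Central site = 114 hours.
Swapping Sierra crew↔Alpha crew (Sierra crew→East site 21 hours, Alpha crew→Harbor site 45 hours) adds 34.

Min total: 112 hours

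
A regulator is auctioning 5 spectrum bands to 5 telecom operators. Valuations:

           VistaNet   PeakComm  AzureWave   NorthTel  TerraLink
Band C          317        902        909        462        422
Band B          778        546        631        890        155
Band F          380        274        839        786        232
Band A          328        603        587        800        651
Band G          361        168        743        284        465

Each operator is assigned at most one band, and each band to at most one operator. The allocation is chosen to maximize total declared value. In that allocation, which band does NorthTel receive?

NorthTel receives Band F.

Optimal: VistaNet→Band B ($778M), PeakComm→Band C ($902M), AzureWave→Band G ($743M), NorthTel→Band F ($786M), TerraLink→Band A ($651M) — total 778+902+743+786+651 = $3860M.
Row-greedy (each operator in turn takes its best remaining band) gives $3784M, worse by 76.
Next-best assignment: VistaNet→Band B, PeakComm→Band C, AzureWave→Band F, NorthTel→Band A, TerraLink→Band G = $3784M.
NorthTel's own top band is Band B ($890M), but forcing NorthTel→Band B and reassigning the rest optimally gives only $3643M — worse by 217.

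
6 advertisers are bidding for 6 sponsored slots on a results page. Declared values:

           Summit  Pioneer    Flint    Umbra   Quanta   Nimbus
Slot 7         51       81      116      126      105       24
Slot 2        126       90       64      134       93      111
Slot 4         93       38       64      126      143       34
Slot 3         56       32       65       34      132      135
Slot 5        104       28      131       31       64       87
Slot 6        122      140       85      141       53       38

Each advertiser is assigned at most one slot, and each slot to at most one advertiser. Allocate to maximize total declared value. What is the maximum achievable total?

This is the linear assignment problem.
Optimal: Summit→Slot 2 ($126), Pioneer→Slot 6 ($140), Flint→Slot 5 ($131), Umbra→Slot 7 ($126), Quanta→Slot 4 ($143), Nimbus→Slot 3 ($135) — total 126+140+131+126+143+135 = $801.
Max-entry greedy (repeatedly take the single best remaining cell) gives $757, worse by 44.

Maximum total: $801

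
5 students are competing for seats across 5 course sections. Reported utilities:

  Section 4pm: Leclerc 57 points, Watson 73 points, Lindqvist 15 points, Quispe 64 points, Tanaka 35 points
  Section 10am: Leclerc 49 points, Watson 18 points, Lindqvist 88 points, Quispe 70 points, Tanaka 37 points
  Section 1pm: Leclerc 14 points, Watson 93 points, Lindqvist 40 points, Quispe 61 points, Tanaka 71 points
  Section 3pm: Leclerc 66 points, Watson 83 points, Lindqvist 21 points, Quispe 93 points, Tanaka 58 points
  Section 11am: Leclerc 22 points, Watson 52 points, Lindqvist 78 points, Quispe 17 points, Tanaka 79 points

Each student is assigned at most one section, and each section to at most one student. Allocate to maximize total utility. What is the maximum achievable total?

This is the linear assignment problem.
Optimal: Leclerc→Section 4pm (57 points), Watson→Section 1pm (93 points), Lindqvist→Section 10am (88 points), Quispe→Section 3pm (93 points), Tanaka→Section 11am (79 points) — total 57+93+88+93+79 = 410 points.
Column-greedy (each section in turn goes to its best remaining student) gives 347 points, worse by 63.
Checked against all permutations: 410 points is optimal.

Max total: 410 points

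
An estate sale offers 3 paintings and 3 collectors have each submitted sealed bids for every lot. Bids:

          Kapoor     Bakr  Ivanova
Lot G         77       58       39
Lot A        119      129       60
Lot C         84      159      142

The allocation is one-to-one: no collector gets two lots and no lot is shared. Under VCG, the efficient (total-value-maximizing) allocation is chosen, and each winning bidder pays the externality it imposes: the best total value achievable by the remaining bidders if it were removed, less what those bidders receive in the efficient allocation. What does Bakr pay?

Efficient allocation: Kapoor→Lot G ($77), Bakr→Lot A ($129), Ivanova→Lot C ($142); total welfare W = $348.
Bakr receives Lot A at value $129, so the others get W − 129 = $219.
Without Bakr: best allocation of the remaining 2 bidders over all 3 lots is Kapoor→Lot A ($119), Ivanova→Lot C ($142), total $261.
VCG payment = (others' best without Bakr) − (others' welfare with Bakr) = 261 − 219 = $42.

Bakr pays $42.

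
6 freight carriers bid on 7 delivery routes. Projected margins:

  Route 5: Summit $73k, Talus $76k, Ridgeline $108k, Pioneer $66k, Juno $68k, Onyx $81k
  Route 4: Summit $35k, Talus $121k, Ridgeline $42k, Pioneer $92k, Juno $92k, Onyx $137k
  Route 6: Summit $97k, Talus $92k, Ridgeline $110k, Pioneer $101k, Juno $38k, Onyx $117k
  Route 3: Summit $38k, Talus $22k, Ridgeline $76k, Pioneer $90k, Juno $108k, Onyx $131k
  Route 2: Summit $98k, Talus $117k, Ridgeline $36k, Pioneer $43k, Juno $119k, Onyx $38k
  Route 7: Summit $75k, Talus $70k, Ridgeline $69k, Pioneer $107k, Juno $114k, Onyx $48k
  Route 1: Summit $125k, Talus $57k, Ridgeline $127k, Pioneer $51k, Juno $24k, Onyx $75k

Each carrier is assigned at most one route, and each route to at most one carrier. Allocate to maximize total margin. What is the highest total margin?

Optimal: Summit→Route 1 ($125k), Talus→Route 4 ($121k), Ridgeline→Route 6 ($110k), Pioneer→Route 7 ($107k), Juno→Route 2 ($119k), Onyx→Route 3 ($131k) — total 125+121+110+107+119+131 = $713k.
Column-greedy (each route in turn goes to its best remaining carrier) gives $646k, worse by 67.
Swapping Pioneer↔Juno (Pioneer→Route 2 $43k, Juno→Route 7 $114k) loses 69.
No other one-to-one assignment exceeds $713k.

Max total: $713k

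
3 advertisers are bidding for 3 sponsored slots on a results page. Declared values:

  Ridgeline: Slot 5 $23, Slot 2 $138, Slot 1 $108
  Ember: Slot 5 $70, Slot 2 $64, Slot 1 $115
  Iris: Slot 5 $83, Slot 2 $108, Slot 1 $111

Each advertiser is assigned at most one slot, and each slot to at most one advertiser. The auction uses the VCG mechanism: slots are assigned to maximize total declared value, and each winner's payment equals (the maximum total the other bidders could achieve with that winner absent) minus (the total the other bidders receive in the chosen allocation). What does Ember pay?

Efficient allocation: Ridgeline→Slot 2 ($138), Ember→Slot 1 ($115), Iris→Slot 5 ($83); total welfare W = $336.
Ember receives Slot 1 at value $115, so the others get W − 115 = $221.
Without Ember: best allocation of the remaining 2 bidders over all 3 slots is Ridgeline→Slot 2 ($138), Iris→Slot 1 ($111), total $249.
VCG payment = (others' best without Ember) − (others' welfare with Ember) = 249 − 221 = $28.

Ember pays $28.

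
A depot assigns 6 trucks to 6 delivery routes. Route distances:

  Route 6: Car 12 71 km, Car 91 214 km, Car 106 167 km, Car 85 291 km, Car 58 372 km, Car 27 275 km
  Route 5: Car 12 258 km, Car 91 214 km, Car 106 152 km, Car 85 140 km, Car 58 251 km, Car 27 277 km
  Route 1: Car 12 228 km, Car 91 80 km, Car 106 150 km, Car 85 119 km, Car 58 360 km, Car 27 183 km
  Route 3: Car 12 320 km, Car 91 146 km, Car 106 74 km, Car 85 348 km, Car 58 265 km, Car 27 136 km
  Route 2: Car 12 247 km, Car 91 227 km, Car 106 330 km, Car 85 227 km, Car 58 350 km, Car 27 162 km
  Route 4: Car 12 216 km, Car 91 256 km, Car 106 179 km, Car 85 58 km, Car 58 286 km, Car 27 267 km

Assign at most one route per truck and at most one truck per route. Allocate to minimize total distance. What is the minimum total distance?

This is the linear assignment problem.
Optimal: Car 12→Route 6 (71 km), Car 91→Route 1 (80 km), Car 106→Route 3 (74 km), Car 85→Route 4 (58 km), Car 58→Route 5 (251 km), Car 27→Route 2 (162 km) — total 71+80+74+58+251+162 = 696 km.
Column-greedy (each route in turn goes to its cheapest remaining truck) gives 813 km, worse by 117.
Checked against all permutations: 696 km is optimal.

Minimum total: 696 km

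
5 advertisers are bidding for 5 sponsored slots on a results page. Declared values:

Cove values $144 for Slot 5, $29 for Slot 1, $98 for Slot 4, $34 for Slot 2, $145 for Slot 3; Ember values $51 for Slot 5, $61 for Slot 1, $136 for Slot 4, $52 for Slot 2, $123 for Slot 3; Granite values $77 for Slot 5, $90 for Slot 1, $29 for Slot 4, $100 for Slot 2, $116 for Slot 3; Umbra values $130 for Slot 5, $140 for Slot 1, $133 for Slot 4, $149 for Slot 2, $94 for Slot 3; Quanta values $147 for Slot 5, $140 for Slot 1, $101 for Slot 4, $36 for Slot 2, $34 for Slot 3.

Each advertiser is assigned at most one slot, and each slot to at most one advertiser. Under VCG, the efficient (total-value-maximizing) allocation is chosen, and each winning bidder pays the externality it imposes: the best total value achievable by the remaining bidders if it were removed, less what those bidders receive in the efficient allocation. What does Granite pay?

Granite pays $8.

Efficient allocation: Cove→Slot 5 ($144), Ember→Slot 4 ($136), Granite→Slot 3 ($116), Umbra→Slot 2 ($149), Quanta→Slot 1 ($140); total welfare W = $685.
Granite receives Slot 3 at value $116, so the others get W − 116 = $569.
Without Granite: best allocation of the remaining 4 bidders over all 5 slots is Cove→Slot 3 ($145), Ember→Slot 4 ($136), Umbra→Slot 2 ($149), Quanta→Slot 5 ($147), total $577.
VCG payment = (others' best without Granite) − (others' welfare with Granite) = 577 − 569 = $8.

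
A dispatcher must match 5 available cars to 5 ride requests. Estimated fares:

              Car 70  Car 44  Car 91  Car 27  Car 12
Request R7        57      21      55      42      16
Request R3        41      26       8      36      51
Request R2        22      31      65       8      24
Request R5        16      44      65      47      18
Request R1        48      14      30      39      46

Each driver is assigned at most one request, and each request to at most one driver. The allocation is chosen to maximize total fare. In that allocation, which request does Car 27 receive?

Optimal: Car 70→Request R7 ($57), Car 44→Request R5 ($44), Car 91→Request R2 ($65), Car 27→Request R1 ($39), Car 12→Request R3 ($51) — total 57+44+65+39+51 = $256.
Max-entry greedy (repeatedly take the single best remaining cell) gives $234, worse by 22.
Next-best assignment: Car 70→Request R1, Car 44→Request R5, Car 91→Request R2, Car 27→Request R7, Car 12→Request R3 = $250.
Car 27's own top request is Request R5 ($47), but forcing Car 27→Request R5 and reassigning the rest optimally gives only $241 — worse by 15.

Car 27 receives Request R1.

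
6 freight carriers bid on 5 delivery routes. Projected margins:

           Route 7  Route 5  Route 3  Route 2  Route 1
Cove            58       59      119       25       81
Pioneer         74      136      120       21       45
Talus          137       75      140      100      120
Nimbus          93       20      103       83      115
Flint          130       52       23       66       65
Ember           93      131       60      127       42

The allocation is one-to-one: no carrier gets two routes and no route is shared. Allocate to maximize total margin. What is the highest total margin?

Optimal: Flint→Route 7 ($130k), Pioneer→Route 5 ($136k), Talus→Route 3 ($140k), Ember→Route 2 ($127k), Nimbus→Route 1 ($115k) — total 130+136+140+127+115 = $648k.
Row-greedy (each carrier in turn takes its best remaining route) gives $573k, worse by 75.
Every other assignment is strictly worse.

Max total: $648k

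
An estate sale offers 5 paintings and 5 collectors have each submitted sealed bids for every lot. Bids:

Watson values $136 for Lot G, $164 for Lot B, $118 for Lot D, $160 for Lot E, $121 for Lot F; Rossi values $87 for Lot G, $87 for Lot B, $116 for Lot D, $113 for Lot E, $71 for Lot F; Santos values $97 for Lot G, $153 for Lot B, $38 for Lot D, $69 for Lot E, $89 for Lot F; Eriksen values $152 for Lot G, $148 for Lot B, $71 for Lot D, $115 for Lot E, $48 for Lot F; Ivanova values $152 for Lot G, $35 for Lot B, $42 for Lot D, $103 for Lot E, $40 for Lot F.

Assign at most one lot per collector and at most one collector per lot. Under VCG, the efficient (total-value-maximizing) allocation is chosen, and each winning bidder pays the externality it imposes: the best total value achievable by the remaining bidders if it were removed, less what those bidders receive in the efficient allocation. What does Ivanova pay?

Efficient allocation: Watson→Lot E ($160), Rossi→Lot D ($116), Santos→Lot F ($89), Eriksen→Lot B ($148), Ivanova→Lot G ($152); total welfare W = $665.
Ivanova receives Lot G at value $152, so the others get W − 152 = $513.
Without Ivanova: best allocation of the remaining 4 bidders over all 5 lots is Watson→Lot E ($160), Rossi→Lot D ($116), Santos→Lot B ($153), Eriksen→Lot G ($152), total $581.
VCG payment = (others' best without Ivanova) − (others' welfare with Ivanova) = 581 − 513 = $68.

Ivanova pays $68.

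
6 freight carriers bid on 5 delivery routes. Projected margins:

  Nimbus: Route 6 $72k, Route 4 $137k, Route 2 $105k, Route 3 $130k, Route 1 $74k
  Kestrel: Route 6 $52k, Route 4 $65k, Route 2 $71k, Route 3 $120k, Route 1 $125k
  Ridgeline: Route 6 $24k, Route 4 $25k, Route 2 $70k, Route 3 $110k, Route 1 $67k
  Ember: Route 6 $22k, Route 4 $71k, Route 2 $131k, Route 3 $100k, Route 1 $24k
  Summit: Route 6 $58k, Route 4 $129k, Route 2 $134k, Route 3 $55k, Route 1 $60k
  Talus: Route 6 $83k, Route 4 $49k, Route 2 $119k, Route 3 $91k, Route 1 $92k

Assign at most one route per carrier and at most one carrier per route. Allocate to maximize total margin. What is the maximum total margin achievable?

Max total: $598k

This is the linear assignment problem.
Optimal: Talus→Route 6 ($83k), Summit→Route 4 ($129k), Ember→Route 2 ($131k), Nimbus→Route 3 ($130k), Kestrel→Route 1 ($125k) — total 83+129+131+130+125 = $598k.
Row-greedy (each carrier in turn takes its best remaining route) gives $561k, worse by 37.
Swapping Nimbus↔Kestrel (Nimbus→Route 1 $74k, Kestrel→Route 3 $120k) loses 61.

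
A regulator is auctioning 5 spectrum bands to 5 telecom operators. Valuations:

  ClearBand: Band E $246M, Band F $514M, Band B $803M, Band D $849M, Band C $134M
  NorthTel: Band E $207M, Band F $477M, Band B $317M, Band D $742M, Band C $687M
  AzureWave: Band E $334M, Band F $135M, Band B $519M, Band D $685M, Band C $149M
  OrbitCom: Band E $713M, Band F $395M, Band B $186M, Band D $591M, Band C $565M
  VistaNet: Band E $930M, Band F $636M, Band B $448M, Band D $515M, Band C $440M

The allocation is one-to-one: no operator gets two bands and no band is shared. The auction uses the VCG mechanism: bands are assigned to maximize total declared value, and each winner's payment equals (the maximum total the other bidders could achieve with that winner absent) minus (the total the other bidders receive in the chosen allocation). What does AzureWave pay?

AzureWave pays $201M.

Efficient allocation: ClearBand→Band B ($803M), NorthTel→Band C ($687M), AzureWave→Band D ($685M), OrbitCom→Band E ($713M), VistaNet→Band F ($636M); total welfare W = $3524M.
AzureWave receives Band D at value $685M, so the others get W − 685 = $2839M.
Without AzureWave: best allocation of the remaining 4 bidders over all 5 bands is ClearBand→Band B ($803M), NorthTel→Band D ($742M), OrbitCom→Band C ($565M), VistaNet→Band E ($930M), total $3040M.
VCG payment = (others' best without AzureWave) − (others' welfare with AzureWave) = 3040 − 2839 = $201M.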